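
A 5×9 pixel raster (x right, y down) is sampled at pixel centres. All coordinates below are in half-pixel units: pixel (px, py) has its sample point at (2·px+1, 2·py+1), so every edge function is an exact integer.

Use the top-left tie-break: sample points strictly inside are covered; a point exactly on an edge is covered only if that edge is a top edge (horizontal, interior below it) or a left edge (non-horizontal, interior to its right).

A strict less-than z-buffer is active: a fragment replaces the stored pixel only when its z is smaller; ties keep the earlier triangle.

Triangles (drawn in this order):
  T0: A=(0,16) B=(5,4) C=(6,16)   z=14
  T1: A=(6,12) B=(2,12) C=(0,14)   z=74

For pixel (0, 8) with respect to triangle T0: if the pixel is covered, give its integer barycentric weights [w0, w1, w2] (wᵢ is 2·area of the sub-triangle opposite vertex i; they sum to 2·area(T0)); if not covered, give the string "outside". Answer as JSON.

T0:
  2·area = 72
  edge (0, 16)→(5, 4): d=(5,-12) top-left  bias=+0
  edge (5, 4)→(6, 16): d=(1,12) right/bottom  bias=-1
  edge (6, 16)→(0, 16): d=(-6,0) right/bottom  bias=-1
    (2,2)@(5, 5): e=[5,1,66] → █
    (3,2)@(7, 5): e=[29,-23,66] → ·
    (2,3)@(5, 7): e=[15,3,54] → █
    (3,3)@(7, 7): e=[39,-21,54] → ·
    (1,4)@(3, 9): e=[1,29,42] → █
    (3,4)@(7, 9): e=[49,-19,42] → ·
    (1,5)@(3, 11): e=[11,31,30] → █
    (3,5)@(7, 11): e=[59,-17,30] → ·
    (1,6)@(3, 13): e=[21,33,18] → █
    (3,6)@(7, 13): e=[69,-15,18] → ·
    (0,7)@(1, 15): e=[7,59,6] → █
    (3,7)@(7, 15): e=[79,-13,6] → ·
  covered (11 px):
    · · · · ·
    · · · · ·
    · · █ · ·
    · · █ · ·
    · █ █ · ·
    · █ █ · ·
    · █ █ · ·
    █ █ █ · ·
    · · · · ·
T1:
  2·area = 8  (B↔C swapped to make it positive)
  edge (6, 12)→(0, 14): d=(-6,2) right/bottom  bias=-1
  edge (0, 14)→(2, 12): d=(2,-2) top-left  bias=+0
  edge (2, 12)→(6, 12): d=(4,0) top-left  bias=+0
    (4,2)@(9, 5): e=[36,0,-28] → ·  [on edge]
    (3,3)@(7, 7): e=[28,0,-20] → ·  [on edge]
    (2,4)@(5, 9): e=[20,0,-12] → ·  [on edge]
    (1,5)@(3, 11): e=[12,0,-4] → ·  [on edge]
    (4,5)@(9, 11): e=[0,12,-4] → ·  [on edge]
    (0,6)@(1, 13): e=[4,0,4] → █  [on edge]
    (1,6)@(3, 13): e=[0,4,4] → ·  [on edge]
    (0,7)@(1, 15): e=[-8,4,12] → ·
  covered (1 px):
    · · · · ·
    · · · · ·
    · · · · ·
    · · · · ·
    · · · · ·
    · · · · ·
    █ · · · ·
    · · · · ·
    · · · · ·

Final: "outside"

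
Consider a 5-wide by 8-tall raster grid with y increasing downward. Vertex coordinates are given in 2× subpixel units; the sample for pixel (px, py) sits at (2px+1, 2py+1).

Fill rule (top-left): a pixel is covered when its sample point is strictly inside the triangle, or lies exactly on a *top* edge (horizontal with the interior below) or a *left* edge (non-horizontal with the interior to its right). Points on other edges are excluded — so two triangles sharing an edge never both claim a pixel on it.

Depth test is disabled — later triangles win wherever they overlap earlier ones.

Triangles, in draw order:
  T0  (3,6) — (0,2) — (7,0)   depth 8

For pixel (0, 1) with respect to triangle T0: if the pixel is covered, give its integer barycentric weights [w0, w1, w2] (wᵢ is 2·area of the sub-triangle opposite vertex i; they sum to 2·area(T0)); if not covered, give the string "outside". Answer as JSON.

T0:
  2·area = 34
  edge (3, 6)→(0, 2): d=(-3,-4) top-left  bias=+0
  edge (0, 2)→(7, 0): d=(7,-2) top-left  bias=+0
  edge (7, 0)→(3, 6): d=(-4,6) right/bottom  bias=-1
    (2,0)@(5, 1): e=[23,3,8] → X
    (3,0)@(7, 1): e=[31,7,-4] → .
    (0,1)@(1, 3): e=[1,9,24] → X
    (1,1)@(3, 3): e=[9,13,12] → X
    (2,1)@(5, 3): e=[17,17,0] → .  [on edge]
    (0,2)@(1, 5): e=[-5,23,16] → .
    (1,2)@(3, 5): e=[3,27,4] → X
    (2,2)@(5, 5): e=[11,31,-8] → .
    (1,3)@(3, 7): e=[-3,41,-4] → .
    (0,4)@(1, 9): e=[-17,51,0] → .  [on edge]
  covered (4 px):
    . . X . .
    X X . . .
    . X . . .
    . . . . .
    . . . . .
    . . . . .
    . . . . .
    . . . . .

Answer: [9,24,1]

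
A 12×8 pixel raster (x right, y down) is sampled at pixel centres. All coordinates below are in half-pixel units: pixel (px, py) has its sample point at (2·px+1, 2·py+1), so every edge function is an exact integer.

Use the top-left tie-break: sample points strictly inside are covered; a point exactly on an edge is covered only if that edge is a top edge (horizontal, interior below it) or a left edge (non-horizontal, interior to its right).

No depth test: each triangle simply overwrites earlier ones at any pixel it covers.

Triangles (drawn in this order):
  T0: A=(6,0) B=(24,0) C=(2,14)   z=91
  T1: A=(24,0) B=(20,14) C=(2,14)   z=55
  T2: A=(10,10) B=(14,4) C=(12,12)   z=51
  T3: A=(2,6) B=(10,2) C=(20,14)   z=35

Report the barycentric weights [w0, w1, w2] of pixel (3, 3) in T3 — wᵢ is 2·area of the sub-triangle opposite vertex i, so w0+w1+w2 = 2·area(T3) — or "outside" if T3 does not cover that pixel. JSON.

T0:
  2·area = 252
  edge (6, 0)→(24, 0): d=(18,0) top-left  bias=+0
  edge (24, 0)→(2, 14): d=(-22,14) right/bottom  bias=-1
  edge (2, 14)→(6, 0): d=(4,-14) top-left  bias=+0
    (3,0)@(7, 1): e=[18,216,18] → #
    (4,0)@(9, 1): e=[18,188,46] → #
    (5,0)@(11, 1): e=[18,160,74] → #
    (6,0)@(13, 1): e=[18,132,102] → #
    (7,0)@(15, 1): e=[18,104,130] → #
    (8,0)@(17, 1): e=[18,76,158] → #
    (9,0)@(19, 1): e=[18,48,186] → #
    (10,0)@(21, 1): e=[18,20,214] → #
    (11,0)@(23, 1): e=[18,-8,242] → ·
    (3,1)@(7, 3): e=[54,172,26] → #
    (10,1)@(21, 3): e=[54,-24,222] → ·
    (2,2)@(5, 5): e=[90,156,6] → #
    (6,3)@(13, 7): e=[126,0,126] → ·  [on edge]
  covered (31 px):
    · · · # # # # # # # # ·
    · · · # # # # # # # · ·
    · · # # # # # # · · · ·
    · · # # # # · · · · · ·
    · · # # # · · · · · · ·
    · # # · · · · · · · · ·
    · # · · · · · · · · · ·
    · · · · · · · · · · · ·
T1:
  2·area = 252
  edge (24, 0)→(20, 14): d=(-4,14) right/bottom  bias=-1
  edge (20, 14)→(2, 14): d=(-18,0) right/bottom  bias=-1
  edge (2, 14)→(24, 0): d=(22,-14) top-left  bias=+0
    (11,0)@(23, 1): e=[10,234,8] → #
    (10,1)@(21, 3): e=[30,198,24] → #
    (8,2)@(17, 5): e=[78,162,12] → #
    (9,2)@(19, 5): e=[50,162,40] → #
    (11,2)@(23, 5): e=[-6,162,96] → ·
    (6,3)@(13, 7): e=[126,126,0] → #  [on edge]
    (7,3)@(15, 7): e=[98,126,28] → #
    (11,3)@(23, 7): e=[-14,126,140] → ·
    (5,4)@(11, 9): e=[146,90,16] → #
    (11,4)@(23, 9): e=[-22,90,184] → ·
    (3,5)@(7, 11): e=[194,54,4] → #
    (4,5)@(9, 11): e=[166,54,32] → #
  covered (32 px):
    · · · · · · · · · · · #
    · · · · · · · · · · # #
    · · · · · · · · # # # ·
    · · · · · · # # # # # ·
    · · · · · # # # # # # ·
    · · · # # # # # # # · ·
    · · # # # # # # # # · ·
    · · · · · · · · · · · ·
T2:
  2·area = 20
  edge (10, 10)→(14, 4): d=(4,-6) top-left  bias=+0
  edge (14, 4)→(12, 12): d=(-2,8) right/bottom  bias=-1
  edge (12, 12)→(10, 10): d=(-2,-2) top-left  bias=+0
    (0,0)@(1, 1): e=[-90,110,0] → ·  [on edge]
    (1,1)@(3, 3): e=[-70,90,0] → ·  [on edge]
    (2,2)@(5, 5): e=[-50,70,0] → ·  [on edge]
    (3,3)@(7, 7): e=[-30,50,0] → ·  [on edge]
    (6,3)@(13, 7): e=[6,2,12] → #
    (7,3)@(15, 7): e=[18,-14,16] → ·
    (4,4)@(9, 9): e=[-10,30,0] → ·  [on edge]
    (5,4)@(11, 9): e=[2,14,4] → #
    (6,4)@(13, 9): e=[14,-2,8] → ·
    (5,5)@(11, 11): e=[10,10,0] → #  [on edge]
    (6,5)@(13, 11): e=[22,-6,4] → ·
    (5,6)@(11, 13): e=[18,6,-4] → ·
    (6,6)@(13, 13): e=[30,-10,0] → ·  [on edge]
    (7,7)@(15, 15): e=[50,-30,0] → ·  [on edge]
  covered (3 px):
    · · · · · · · · · · · ·
    · · · · · · · · · · · ·
    · · · · · · · · · · · ·
    · · · · · · # · · · · ·
    · · · · · # · · · · · ·
    · · · · · # · · · · · ·
    · · · · · · · · · · · ·
    · · · · · · · · · · · ·
T3:
  2·area = 136
  edge (2, 6)→(10, 2): d=(8,-4) top-left  bias=+0
  edge (10, 2)→(20, 14): d=(10,12) right/bottom  bias=-1
  edge (20, 14)→(2, 6): d=(-18,-8) top-left  bias=+0
    (4,1)@(9, 3): e=[4,22,110] → #
    (5,1)@(11, 3): e=[12,-2,126] → ·
    (2,2)@(5, 5): e=[4,90,42] → #
    (3,2)@(7, 5): e=[12,66,58] → #
    (5,2)@(11, 5): e=[28,18,90] → #
    (6,2)@(13, 5): e=[36,-6,106] → ·
    (2,3)@(5, 7): e=[20,110,6] → #
    (6,3)@(13, 7): e=[52,14,70] → #
    (7,3)@(15, 7): e=[60,-10,86] → ·
    (2,4)@(5, 9): e=[36,130,-30] → ·
    (3,4)@(7, 9): e=[44,106,-14] → ·
    (4,4)@(9, 9): e=[52,82,2] → #
  covered (17 px):
    · · · · · · · · · · · ·
    · · · · # · · · · · · ·
    · · # # # # · · · · · ·
    · · # # # # # · · · · ·
    · · · · # # # # · · · ·
    · · · · · · · # # · · ·
    · · · · · · · · · # · ·
    · · · · · · · · · · · ·

Answer: [86,22,28]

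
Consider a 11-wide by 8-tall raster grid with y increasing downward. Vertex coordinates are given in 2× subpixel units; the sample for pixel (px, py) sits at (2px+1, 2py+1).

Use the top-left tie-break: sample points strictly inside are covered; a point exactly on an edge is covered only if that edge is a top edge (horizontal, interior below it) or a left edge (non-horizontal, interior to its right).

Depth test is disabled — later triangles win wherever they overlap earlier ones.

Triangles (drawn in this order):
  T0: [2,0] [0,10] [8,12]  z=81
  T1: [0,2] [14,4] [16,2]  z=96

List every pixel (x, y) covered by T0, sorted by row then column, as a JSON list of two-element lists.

T0:
  2·area = 84  (B↔C swapped to make it positive)
  edge (2, 0)→(8, 12): d=(6,12) right/bottom  bias=-1
  edge (8, 12)→(0, 10): d=(-8,-2) top-left  bias=+0
  edge (0, 10)→(2, 0): d=(2,-10) top-left  bias=+0
    (1,1)@(3, 3): e=[6,62,16] → #
    (2,1)@(5, 3): e=[-18,66,36] → ·
    (0,2)@(1, 5): e=[42,42,0] → #  [on edge]
    (2,2)@(5, 5): e=[-6,50,40] → ·
    (0,3)@(1, 7): e=[54,26,4] → #
    (2,3)@(5, 7): e=[6,34,44] → #
    (3,3)@(7, 7): e=[-18,38,64] → ·
    (0,4)@(1, 9): e=[66,10,8] → #
    (3,4)@(7, 9): e=[-6,22,68] → ·
    (0,5)@(1, 11): e=[78,-6,12] → ·
    (1,5)@(3, 11): e=[54,-2,32] → ·
    (2,5)@(5, 11): e=[30,2,52] → #
  covered (11 px):
    · · · · · · · · · · ·
    · # · · · · · · · · ·
    # # · · · · · · · · ·
    # # # · · · · · · · ·
    # # # · · · · · · · ·
    · · # # · · · · · · ·
    · · · · · · · · · · ·
    · · · · · · · · · · ·
T1:
  2·area = 32  (B↔C swapped to make it positive)
  edge (0, 2)→(16, 2): d=(16,0) top-left  bias=+0
  edge (16, 2)→(14, 4): d=(-2,2) right/bottom  bias=-1
  edge (14, 4)→(0, 2): d=(-14,-2) top-left  bias=+0
    (8,0)@(17, 1): e=[-16,0,48] → ·  [on edge]
    (3,1)@(7, 3): e=[16,16,0] → #  [on edge]
    (4,1)@(9, 3): e=[16,12,4] → #
    (5,1)@(11, 3): e=[16,8,8] → #
    (6,1)@(13, 3): e=[16,4,12] → #
    (7,1)@(15, 3): e=[16,0,16] → ·  [on edge]
    (3,2)@(7, 5): e=[48,12,-28] → ·
    (4,2)@(9, 5): e=[48,8,-24] → ·
    (5,2)@(11, 5): e=[48,4,-20] → ·
    (6,2)@(13, 5): e=[48,0,-16] → ·  [on edge]
    (10,2)@(21, 5): e=[48,-16,0] → ·  [on edge]
    (5,3)@(11, 7): e=[80,0,-48] → ·  [on edge]
    (4,4)@(9, 9): e=[112,0,-80] → ·  [on edge]
    (3,5)@(7, 11): e=[144,0,-112] → ·  [on edge]
    (2,6)@(5, 13): e=[176,0,-144] → ·  [on edge]
    (1,7)@(3, 15): e=[208,0,-176] → ·  [on edge]
  covered (4 px):
    · · · · · · · · · · ·
    · · · # # # # · · · ·
    · · · · · · · · · · ·
    · · · · · · · · · · ·
    · · · · · · · · · · ·
    · · · · · · · · · · ·
    · · · · · · · · · · ·
    · · · · · · · · · · ·

Final: [[1,1],[0,2],[1,2],[0,3],[1,3],[2,3],[0,4],[1,4],[2,4],[2,5],[3,5]]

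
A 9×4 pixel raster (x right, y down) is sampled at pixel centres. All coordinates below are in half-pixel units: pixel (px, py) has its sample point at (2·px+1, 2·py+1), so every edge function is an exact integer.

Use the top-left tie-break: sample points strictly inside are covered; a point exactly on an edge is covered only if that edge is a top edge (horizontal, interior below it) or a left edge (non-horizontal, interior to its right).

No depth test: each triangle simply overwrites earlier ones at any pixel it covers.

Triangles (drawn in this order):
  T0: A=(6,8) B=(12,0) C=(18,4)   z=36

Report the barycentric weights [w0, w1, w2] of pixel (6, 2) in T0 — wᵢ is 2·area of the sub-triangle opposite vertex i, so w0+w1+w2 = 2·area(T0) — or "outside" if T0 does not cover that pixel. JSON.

T0:
  2·area = 72
  edge (6, 8)→(12, 0): d=(6,-8) top-left  bias=+0
  edge (12, 0)→(18, 4): d=(6,4) right/bottom  bias=-1
  edge (18, 4)→(6, 8): d=(-12,4) right/bottom  bias=-1
    (6,0)@(13, 1): e=[14,2,56] → #
    (7,0)@(15, 1): e=[30,-6,48] → ·
    (5,1)@(11, 3): e=[10,22,40] → #
    (7,1)@(15, 3): e=[42,6,24] → #
    (8,1)@(17, 3): e=[58,-2,16] → ·
    (4,2)@(9, 5): e=[6,42,24] → #
    (7,2)@(15, 5): e=[54,18,0] → ·  [on edge]
    (3,3)@(7, 7): e=[2,62,8] → #
    (4,3)@(9, 7): e=[18,54,0] → ·  [on edge]
    (5,3)@(11, 7): e=[34,46,-8] → ·
    (6,3)@(13, 7): e=[50,38,-16] → ·
  covered (8 px):
    · · · · · · # · ·
    · · · · · # # # ·
    · · · · # # # · ·
    · · · # · · · · ·

Answer: [26,8,38]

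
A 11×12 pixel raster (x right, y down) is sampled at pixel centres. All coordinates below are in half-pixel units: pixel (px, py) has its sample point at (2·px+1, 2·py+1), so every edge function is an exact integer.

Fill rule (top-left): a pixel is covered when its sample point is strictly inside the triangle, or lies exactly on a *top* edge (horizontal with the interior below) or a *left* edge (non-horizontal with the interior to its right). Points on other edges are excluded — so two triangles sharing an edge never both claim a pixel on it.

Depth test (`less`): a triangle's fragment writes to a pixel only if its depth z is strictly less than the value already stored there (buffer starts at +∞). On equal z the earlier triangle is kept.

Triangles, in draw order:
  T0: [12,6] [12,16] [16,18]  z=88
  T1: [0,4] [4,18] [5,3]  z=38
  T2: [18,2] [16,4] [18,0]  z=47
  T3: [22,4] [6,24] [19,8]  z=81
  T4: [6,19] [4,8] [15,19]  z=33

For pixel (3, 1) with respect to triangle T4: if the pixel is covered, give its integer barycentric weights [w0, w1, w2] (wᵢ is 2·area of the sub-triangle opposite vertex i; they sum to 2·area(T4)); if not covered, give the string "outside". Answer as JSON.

T0:
  2·area = 40  (B↔C swapped to make it positive)
  edge (12, 6)→(16, 18): d=(4,12) right/bottom  bias=-1
  edge (16, 18)→(12, 16): d=(-4,-2) top-left  bias=+0
  edge (12, 16)→(12, 6): d=(0,-10) top-left  bias=+0
    (5,1)@(11, 3): e=[0,50,-10] → ·  [on edge]
    (6,4)@(13, 9): e=[0,30,10] → ·  [on edge]
    (6,5)@(13, 11): e=[8,22,10] → #
    (7,5)@(15, 11): e=[-16,26,30] → ·
    (6,6)@(13, 13): e=[16,14,10] → #
    (7,6)@(15, 13): e=[-8,18,30] → ·
    (6,7)@(13, 15): e=[24,6,10] → #
    (7,7)@(15, 15): e=[0,10,30] → ·  [on edge]
    (6,8)@(13, 17): e=[32,-2,10] → ·
    (7,8)@(15, 17): e=[8,2,30] → #
    (8,8)@(17, 17): e=[-16,6,50] → ·
    (7,9)@(15, 19): e=[16,-6,30] → ·
    (8,10)@(17, 21): e=[0,-10,50] → ·  [on edge]
  covered (4 px):
    · · · · · · · · · · ·
    · · · · · · · · · · ·
    · · · · · · · · · · ·
    · · · · · · · · · · ·
    · · · · · · · · · · ·
    · · · · · · # · · · ·
    · · · · · · # · · · ·
    · · · · · · # · · · ·
    · · · · · · · # · · ·
    · · · · · · · · · · ·
    · · · · · · · · · · ·
    · · · · · · · · · · ·
T1:
  2·area = 74  (B↔C swapped to make it positive)
  edge (0, 4)→(5, 3): d=(5,-1) top-left  bias=+0
  edge (5, 3)→(4, 18): d=(-1,15) right/bottom  bias=-1
  edge (4, 18)→(0, 4): d=(-4,-14) top-left  bias=+0
    (7,0)@(15, 1): e=[0,-148,222] → ·  [on edge]
    (2,1)@(5, 3): e=[0,0,74] → ·  [on edge]
    (0,2)@(1, 5): e=[6,58,10] → #
    (1,2)@(3, 5): e=[8,28,38] → #
    (2,2)@(5, 5): e=[10,-2,66] → ·
    (0,3)@(1, 7): e=[16,56,2] → #
    (2,3)@(5, 7): e=[20,-4,58] → ·
    (0,4)@(1, 9): e=[26,54,-6] → ·
    (1,4)@(3, 9): e=[28,24,22] → #
    (2,4)@(5, 9): e=[30,-6,50] → ·
    (1,5)@(3, 11): e=[38,22,14] → #
    (2,5)@(5, 11): e=[40,-8,42] → ·
  covered (7 px):
    · · · · · · · · · · ·
    · · · · · · · · · · ·
    # # · · · · · · · · ·
    # # · · · · · · · · ·
    · # · · · · · · · · ·
    · # · · · · · · · · ·
    · # · · · · · · · · ·
    · · · · · · · · · · ·
    · · · · · · · · · · ·
    · · · · · · · · · · ·
    · · · · · · · · · · ·
    · · · · · · · · · · ·
T2:
  2·area = 4
  edge (18, 2)→(16, 4): d=(-2,2) right/bottom  bias=-1
  edge (16, 4)→(18, 0): d=(2,-4) top-left  bias=+0
  edge (18, 0)→(18, 2): d=(0,2) right/bottom  bias=-1
    (9,0)@(19, 1): e=[0,6,-2] → ·  [on edge]
    (8,1)@(17, 3): e=[0,2,2] → ·  [on edge]
    (7,2)@(15, 5): e=[0,-2,6] → ·  [on edge]
    (6,3)@(13, 7): e=[0,-6,10] → ·  [on edge]
    (5,4)@(11, 9): e=[0,-10,14] → ·  [on edge]
    (4,5)@(9, 11): e=[0,-14,18] → ·  [on edge]
    (3,6)@(7, 13): e=[0,-18,22] → ·  [on edge]
    (2,7)@(5, 15): e=[0,-22,26] → ·  [on edge]
    (1,8)@(3, 17): e=[0,-26,30] → ·  [on edge]
    (0,9)@(1, 19): e=[0,-30,34] → ·  [on edge]
  covered (0 px):
    · · · · · · · · · · ·
    · · · · · · · · · · ·
    · · · · · · · · · · ·
    · · · · · · · · · · ·
    · · · · · · · · · · ·
    · · · · · · · · · · ·
    · · · · · · · · · · ·
    · · · · · · · · · · ·
    · · · · · · · · · · ·
    · · · · · · · · · · ·
    · · · · · · · · · · ·
    · · · · · · · · · · ·
T3:
  2·area = 4  (B↔C swapped to make it positive)
  edge (22, 4)→(19, 8): d=(-3,4) right/bottom  bias=-1
  edge (19, 8)→(6, 24): d=(-13,16) right/bottom  bias=-1
  edge (6, 24)→(22, 4): d=(16,-20) top-left  bias=+0
  covered (0 px):
    · · · · · · · · · · ·
    · · · · · · · · · · ·
    · · · · · · · · · · ·
    · · · · · · · · · · ·
    · · · · · · · · · · ·
    · · · · · · · · · · ·
    · · · · · · · · · · ·
    · · · · · · · · · · ·
    · · · · · · · · · · ·
    · · · · · · · · · · ·
    · · · · · · · · · · ·
    · · · · · · · · · · ·
T4:
  2·area = 99
  edge (6, 19)→(4, 8): d=(-2,-11) top-left  bias=+0
  edge (4, 8)→(15, 19): d=(11,11) right/bottom  bias=-1
  edge (15, 19)→(6, 19): d=(-9,0) right/bottom  bias=-1
    (0,2)@(1, 5): e=[-27,0,126] → ·  [on edge]
    (1,3)@(3, 7): e=[-9,0,108] → ·  [on edge]
    (2,4)@(5, 9): e=[9,0,90] → ·  [on edge]
    (2,5)@(5, 11): e=[5,22,72] → #
    (3,5)@(7, 11): e=[27,0,72] → ·  [on edge]
    (2,6)@(5, 13): e=[1,44,54] → #
    (3,6)@(7, 13): e=[23,22,54] → #
    (4,6)@(9, 13): e=[45,0,54] → ·  [on edge]
    (2,7)@(5, 15): e=[-3,66,36] → ·
    (3,7)@(7, 15): e=[19,44,36] → #
    (4,7)@(9, 15): e=[41,22,36] → #
    (5,7)@(11, 15): e=[63,0,36] → ·  [on edge]
    (6,8)@(13, 17): e=[81,0,18] → ·  [on edge]
    (0,9)@(1, 19): e=[-55,154,0] → ·  [on edge]
    (1,9)@(3, 19): e=[-33,132,0] → ·  [on edge]
    (2,9)@(5, 19): e=[-11,110,0] → ·  [on edge]
    (3,9)@(7, 19): e=[11,88,0] → ·  [on edge]
    (4,9)@(9, 19): e=[33,66,0] → ·  [on edge]
    (5,9)@(11, 19): e=[55,44,0] → ·  [on edge]
    (6,9)@(13, 19): e=[77,22,0] → ·  [on edge]
    (7,9)@(15, 19): e=[99,0,0] → ·  [on edge]
    (8,9)@(17, 19): e=[121,-22,0] → ·  [on edge]
    (9,9)@(19, 19): e=[143,-44,0] → ·  [on edge]
    (10,9)@(21, 19): e=[165,-66,0] → ·  [on edge]
    (8,10)@(17, 21): e=[117,0,-18] → ·  [on edge]
    (9,11)@(19, 23): e=[135,0,-36] → ·  [on edge]
  covered (8 px):
    · · · · · · · · · · ·
    · · · · · · · · · · ·
    · · · · · · · · · · ·
    · · · · · · · · · · ·
    · · · · · · · · · · ·
    · · # · · · · · · · ·
    · · # # · · · · · · ·
    · · · # # · · · · · ·
    · · · # # # · · · · ·
    · · · · · · · · · · ·
    · · · · · · · · · · ·
    · · · · · · · · · · ·

Answer: "outside"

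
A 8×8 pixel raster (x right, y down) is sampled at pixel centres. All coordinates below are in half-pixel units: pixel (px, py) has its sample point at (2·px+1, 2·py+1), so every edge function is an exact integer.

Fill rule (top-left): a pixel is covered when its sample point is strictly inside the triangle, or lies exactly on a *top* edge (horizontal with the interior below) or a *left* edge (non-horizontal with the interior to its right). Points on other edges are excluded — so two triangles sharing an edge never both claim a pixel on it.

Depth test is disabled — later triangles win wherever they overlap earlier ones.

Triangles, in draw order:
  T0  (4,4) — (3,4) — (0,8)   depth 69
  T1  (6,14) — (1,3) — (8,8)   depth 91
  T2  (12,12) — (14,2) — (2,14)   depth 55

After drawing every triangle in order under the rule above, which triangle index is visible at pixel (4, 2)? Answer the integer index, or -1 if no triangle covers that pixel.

T0:
  2·area = 4  (B↔C swapped to make it positive)
  edge (4, 4)→(0, 8): d=(-4,4) right/bottom  bias=-1
  edge (0, 8)→(3, 4): d=(3,-4) top-left  bias=+0
  edge (3, 4)→(4, 4): d=(1,0) top-left  bias=+0
    (3,0)@(7, 1): e=[0,7,-3] → .  [on edge]
    (2,1)@(5, 3): e=[0,5,-1] → .  [on edge]
    (1,2)@(3, 5): e=[0,3,1] → .  [on edge]
    (0,3)@(1, 7): e=[0,1,3] → .  [on edge]
  covered (0 px):
    . . . . . . . .
    . . . . . . . .
    . . . . . . . .
    . . . . . . . .
    . . . . . . . .
    . . . . . . . .
    . . . . . . . .
    . . . . . . . .
T1:
  2·area = 52
  edge (6, 14)→(1, 3): d=(-5,-11) top-left  bias=+0
  edge (1, 3)→(8, 8): d=(7,5) right/bottom  bias=-1
  edge (8, 8)→(6, 14): d=(-2,6) right/bottom  bias=-1
    (0,1)@(1, 3): e=[0,0,52] → .  [on edge]
    (1,2)@(3, 5): e=[12,4,36] → X
    (2,2)@(5, 5): e=[34,-6,24] → .
    (4,2)@(9, 5): e=[78,-26,0] → .  [on edge]
    (1,3)@(3, 7): e=[2,18,32] → X
    (2,3)@(5, 7): e=[24,8,20] → X
    (3,3)@(7, 7): e=[46,-2,8] → .
    (1,4)@(3, 9): e=[-8,32,28] → .
    (2,4)@(5, 9): e=[14,22,16] → X
    (3,4)@(7, 9): e=[36,12,4] → X
    (4,4)@(9, 9): e=[58,2,-8] → .
    (2,5)@(5, 11): e=[4,36,12] → X
    (3,5)@(7, 11): e=[26,26,0] → .  [on edge]
    (7,6)@(15, 13): e=[104,0,-52] → .  [on edge]
  covered (6 px):
    . . . . . . . .
    . . . . . . . .
    . X . . . . . .
    . X X . . . . .
    . . X X . . . .
    . . X . . . . .
    . . . . . . . .
    . . . . . . . .
T2:
  2·area = 96  (B↔C swapped to make it positive)
  edge (12, 12)→(2, 14): d=(-10,2) right/bottom  bias=-1
  edge (2, 14)→(14, 2): d=(12,-12) top-left  bias=+0
  edge (14, 2)→(12, 12): d=(-2,10) right/bottom  bias=-1
    (7,0)@(15, 1): e=[104,0,-8] → .  [on edge]
    (6,1)@(13, 3): e=[88,0,8] → X  [on edge]
    (7,1)@(15, 3): e=[84,24,-12] → .
    (5,2)@(11, 5): e=[72,0,24] → X  [on edge]
    (7,2)@(15, 5): e=[64,48,-16] → .
    (4,3)@(9, 7): e=[56,0,40] → X  [on edge]
    (6,3)@(13, 7): e=[48,48,0] → .  [on edge]
    (3,4)@(7, 9): e=[40,0,56] → X  [on edge]
    (6,4)@(13, 9): e=[28,72,-4] → .
    (2,5)@(5, 11): e=[24,0,72] → X  [on edge]
    (6,5)@(13, 11): e=[8,96,-8] → .
    (1,6)@(3, 13): e=[8,0,88] → X  [on edge]
    (3,6)@(7, 13): e=[0,48,48] → .  [on edge]
    (0,7)@(1, 15): e=[-8,0,104] → .  [on edge]
  covered (14 px):
    . . . . . . . .
    . . . . . . X .
    . . . . . X X .
    . . . . X X . .
    . . . X X X . .
    . . X X X X . .
    . X X . . . . .
    . . . . . . . .

Z-buffer (winner per pixel, '.' = empty):
  . . . . . . . .
  . . . . . . 2 .
  . 1 . . . 2 2 .
  . 1 1 . 2 2 . .
  . . 1 2 2 2 . .
  . . 2 2 2 2 . .
  . 2 2 . . . . .
  . . . . . . . .

Final: -1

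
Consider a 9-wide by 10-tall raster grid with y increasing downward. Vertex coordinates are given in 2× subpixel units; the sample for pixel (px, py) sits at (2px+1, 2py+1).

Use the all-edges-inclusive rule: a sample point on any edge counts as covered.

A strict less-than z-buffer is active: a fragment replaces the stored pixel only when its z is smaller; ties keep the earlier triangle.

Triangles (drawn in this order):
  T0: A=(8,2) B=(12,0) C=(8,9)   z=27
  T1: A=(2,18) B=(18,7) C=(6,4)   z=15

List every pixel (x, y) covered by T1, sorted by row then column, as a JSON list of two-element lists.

T0:
  2·area = 28
  edge (8, 2)→(12, 0): d=(4,-2) inclusive
  edge (12, 0)→(8, 9): d=(-4,9) inclusive
  edge (8, 9)→(8, 2): d=(0,-7) inclusive
    (5,0)@(11, 1): e=[2,5,21] → █
    (6,0)@(13, 1): e=[6,-13,35] → ·
    (4,1)@(9, 3): e=[6,15,7] → █
    (5,1)@(11, 3): e=[10,-3,21] → ·
    (4,2)@(9, 5): e=[14,7,7] → █
    (5,2)@(11, 5): e=[18,-11,21] → ·
    (4,3)@(9, 7): e=[22,-1,7] → ·
  covered (3 px):
    · · · · · █ · · ·
    · · · · █ · · · ·
    · · · · █ · · · ·
    · · · · · · · · ·
    · · · · · · · · ·
    · · · · · · · · ·
    · · · · · · · · ·
    · · · · · · · · ·
    · · · · · · · · ·
    · · · · · · · · ·
T1:
  2·area = 180  (B↔C swapped to make it positive)
  edge (2, 18)→(6, 4): d=(4,-14) inclusive
  edge (6, 4)→(18, 7): d=(12,3) inclusive
  edge (18, 7)→(2, 18): d=(-16,11) inclusive
    (3,2)@(7, 5): e=[18,9,153] → █
    (4,2)@(9, 5): e=[46,3,131] → █
    (5,2)@(11, 5): e=[74,-3,109] → ·
    (3,3)@(7, 7): e=[26,33,121] → █
    (5,3)@(11, 7): e=[82,21,77] → █
    (6,3)@(13, 7): e=[110,15,55] → █
    (7,3)@(15, 7): e=[138,9,33] → █
    (8,3)@(17, 7): e=[166,3,11] → █
    (2,4)@(5, 9): e=[6,63,111] → █
    (8,4)@(17, 9): e=[174,27,-21] → ·
    (2,5)@(5, 11): e=[14,87,79] → █
    (6,5)@(13, 11): e=[126,63,-9] → ·
  covered (24 px):
    · · · · · · · · ·
    · · · · · · · · ·
    · · · █ █ · · · ·
    · · · █ █ █ █ █ █
    · · █ █ █ █ █ █ ·
    · · █ █ █ █ · · ·
    · · █ █ █ · · · ·
    · █ █ · · · · · ·
    · █ · · · · · · ·
    · · · · · · · · ·

Result: [[3,2],[4,2],[3,3],[4,3],[5,3],[6,3],[7,3],[8,3],[2,4],[3,4],[4,4],[5,4],[6,4],[7,4],[2,5],[3,5],[4,5],[5,5],[2,6],[3,6],[4,6],[1,7],[2,7],[1,8]]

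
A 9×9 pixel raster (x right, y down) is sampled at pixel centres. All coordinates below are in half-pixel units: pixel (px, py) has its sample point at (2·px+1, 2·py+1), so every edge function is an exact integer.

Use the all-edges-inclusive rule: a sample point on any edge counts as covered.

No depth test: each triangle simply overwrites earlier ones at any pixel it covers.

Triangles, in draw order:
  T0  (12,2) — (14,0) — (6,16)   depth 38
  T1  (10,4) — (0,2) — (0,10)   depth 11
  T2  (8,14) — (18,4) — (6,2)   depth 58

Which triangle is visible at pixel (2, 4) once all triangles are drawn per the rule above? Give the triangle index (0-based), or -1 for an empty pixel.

T0:
  2·area = 16
  edge (12, 2)→(14, 0): d=(2,-2) inclusive
  edge (14, 0)→(6, 16): d=(-8,16) inclusive
  edge (6, 16)→(12, 2): d=(6,-14) inclusive
    (6,0)@(13, 1): e=[0,8,8] → █  [on edge]
    (7,0)@(15, 1): e=[4,-24,36] → ·
    (5,1)@(11, 3): e=[0,24,-8] → ·  [on edge]
    (6,1)@(13, 3): e=[4,-8,20] → ·
    (4,2)@(9, 5): e=[0,40,-24] → ·  [on edge]
    (5,2)@(11, 5): e=[4,8,4] → █
    (6,2)@(13, 5): e=[8,-24,32] → ·
    (3,3)@(7, 7): e=[0,56,-40] → ·  [on edge]
    (5,3)@(11, 7): e=[8,-8,16] → ·
    (2,4)@(5, 9): e=[0,72,-56] → ·  [on edge]
    (4,4)@(9, 9): e=[8,8,0] → █  [on edge]
    (5,4)@(11, 9): e=[12,-24,28] → ·
    (1,5)@(3, 11): e=[0,88,-72] → ·  [on edge]
    (0,6)@(1, 13): e=[0,104,-88] → ·  [on edge]
  covered (3 px):
    · · · · · · █ · ·
    · · · · · · · · ·
    · · · · · █ · · ·
    · · · · · · · · ·
    · · · · █ · · · ·
    · · · · · · · · ·
    · · · · · · · · ·
    · · · · · · · · ·
    · · · · · · · · ·
T1:
  2·area = 80  (B↔C swapped to make it positive)
  edge (10, 4)→(0, 10): d=(-10,6) inclusive
  edge (0, 10)→(0, 2): d=(0,-8) inclusive
  edge (0, 2)→(10, 4): d=(10,2) inclusive
    (7,0)@(15, 1): e=[0,120,-40] → ·  [on edge]
    (0,1)@(1, 3): e=[64,8,8] → █
    (1,1)@(3, 3): e=[52,24,4] → █
    (2,1)@(5, 3): e=[40,40,0] → █  [on edge]
    (3,1)@(7, 3): e=[28,56,-4] → ·
    (0,2)@(1, 5): e=[44,8,28] → █
    (3,2)@(7, 5): e=[8,56,16] → █
    (4,2)@(9, 5): e=[-4,72,12] → ·
    (7,2)@(15, 5): e=[-40,120,0] → ·  [on edge]
    (0,3)@(1, 7): e=[24,8,48] → █
    (2,3)@(5, 7): e=[0,40,40] → █  [on edge]
    (3,3)@(7, 7): e=[-12,56,36] → ·
  covered (11 px):
    · · · · · · · · ·
    █ █ █ · · · · · ·
    █ █ █ █ · · · · ·
    █ █ █ · · · · · ·
    █ · · · · · · · ·
    · · · · · · · · ·
    · · · · · · · · ·
    · · · · · · · · ·
    · · · · · · · · ·
T2:
  2·area = 140  (B↔C swapped to make it positive)
  edge (8, 14)→(6, 2): d=(-2,-12) inclusive
  edge (6, 2)→(18, 4): d=(12,2) inclusive
  edge (18, 4)→(8, 14): d=(-10,10) inclusive
    (3,1)@(7, 3): e=[10,10,120] → █
    (4,1)@(9, 3): e=[34,6,100] → █
    (5,1)@(11, 3): e=[58,2,80] → █
    (6,1)@(13, 3): e=[82,-2,60] → ·
    (3,2)@(7, 5): e=[6,34,100] → █
    (6,2)@(13, 5): e=[78,22,40] → █
    (7,2)@(15, 5): e=[102,18,20] → █
    (8,2)@(17, 5): e=[126,14,0] → █  [on edge]
    (3,3)@(7, 7): e=[2,58,80] → █
    (7,3)@(15, 7): e=[98,42,0] → █  [on edge]
    (8,3)@(17, 7): e=[122,38,-20] → ·
    (3,4)@(7, 9): e=[-2,82,60] → ·
    (6,4)@(13, 9): e=[70,70,0] → █  [on edge]
    (5,5)@(11, 11): e=[42,98,0] → █  [on edge]
    (4,6)@(9, 13): e=[14,126,0] → █  [on edge]
    (3,7)@(7, 15): e=[-14,154,0] → ·  [on edge]
    (2,8)@(5, 17): e=[-42,182,0] → ·  [on edge]
  covered (20 px):
    · · · · · · · · ·
    · · · █ █ █ · · ·
    · · · █ █ █ █ █ █
    · · · █ █ █ █ █ ·
    · · · · █ █ █ · ·
    · · · · █ █ · · ·
    · · · · █ · · · ·
    · · · · · · · · ·
    · · · · · · · · ·

Z-buffer (winner per pixel, '.' = empty):
  . . . . . . 0 . .
  1 1 1 2 2 2 . . .
  1 1 1 2 2 2 2 2 2
  1 1 1 2 2 2 2 2 .
  1 . . . 2 2 2 . .
  . . . . 2 2 . . .
  . . . . 2 . . . .
  . . . . . . . . .
  . . . . . . . . .

Answer: -1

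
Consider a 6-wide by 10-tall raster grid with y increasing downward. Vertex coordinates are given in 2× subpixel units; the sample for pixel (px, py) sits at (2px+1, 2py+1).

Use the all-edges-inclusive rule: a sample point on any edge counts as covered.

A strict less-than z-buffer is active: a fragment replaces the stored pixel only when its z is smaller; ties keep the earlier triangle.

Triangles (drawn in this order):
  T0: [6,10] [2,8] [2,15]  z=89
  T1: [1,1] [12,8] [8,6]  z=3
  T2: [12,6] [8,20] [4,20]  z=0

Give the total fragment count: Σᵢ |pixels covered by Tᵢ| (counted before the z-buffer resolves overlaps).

T0:
  2·area = 28  (B↔C swapped to make it positive)
  edge (6, 10)→(2, 15): d=(-4,5) inclusive
  edge (2, 15)→(2, 8): d=(0,-7) inclusive
  edge (2, 8)→(6, 10): d=(4,2) inclusive
    (1,4)@(3, 9): e=[19,7,2] → █
    (2,4)@(5, 9): e=[9,21,-2] → ·
    (1,5)@(3, 11): e=[11,7,10] → █
    (2,5)@(5, 11): e=[1,21,6] → █
    (3,5)@(7, 11): e=[-9,35,2] → ·
    (1,6)@(3, 13): e=[3,7,18] → █
    (2,6)@(5, 13): e=[-7,21,14] → ·
    (1,7)@(3, 15): e=[-5,7,26] → ·
  covered (4 px):
    · · · · · ·
    · · · · · ·
    · · · · · ·
    · · · · · ·
    · █ · · · ·
    · █ █ · · ·
    · █ · · · ·
    · · · · · ·
    · · · · · ·
    · · · · · ·
T1:
  2·area = 6
  edge (1, 1)→(12, 8): d=(11,7) inclusive
  edge (12, 8)→(8, 6): d=(-4,-2) inclusive
  edge (8, 6)→(1, 1): d=(-7,-5) inclusive
    (0,0)@(1, 1): e=[0,6,0] → █  [on edge]
    (1,0)@(3, 1): e=[-14,10,10] → ·
    (0,1)@(1, 3): e=[22,-2,-14] → ·
    (3,2)@(7, 5): e=[2,2,2] → █
    (4,2)@(9, 5): e=[-12,6,12] → ·
    (3,3)@(7, 7): e=[24,-6,-12] → ·
  covered (2 px):
    █ · · · · ·
    · · · · · ·
    · · · █ · ·
    · · · · · ·
    · · · · · ·
    · · · · · ·
    · · · · · ·
    · · · · · ·
    · · · · · ·
    · · · · · ·
T2:
  2·area = 56
  edge (12, 6)→(8, 20): d=(-4,14) inclusive
  edge (8, 20)→(4, 20): d=(-4,0) inclusive
  edge (4, 20)→(12, 6): d=(8,-14) inclusive
    (5,4)@(11, 9): e=[2,44,10] → █
    (5,5)@(11, 11): e=[-6,36,26] → ·
    (4,6)@(9, 13): e=[14,28,14] → █
    (5,6)@(11, 13): e=[-14,28,42] → ·
    (3,7)@(7, 15): e=[34,20,2] → █
    (5,7)@(11, 15): e=[-22,20,58] → ·
    (3,8)@(7, 17): e=[26,12,18] → █
    (4,8)@(9, 17): e=[-2,12,46] → ·
    (2,9)@(5, 19): e=[46,4,6] → █
    (4,9)@(9, 19): e=[-10,4,62] → ·
  covered (7 px):
    · · · · · ·
    · · · · · ·
    · · · · · ·
    · · · · · ·
    · · · · · █
    · · · · · ·
    · · · · █ ·
    · · · █ █ ·
    · · · █ · ·
    · · █ █ · ·

Final: 13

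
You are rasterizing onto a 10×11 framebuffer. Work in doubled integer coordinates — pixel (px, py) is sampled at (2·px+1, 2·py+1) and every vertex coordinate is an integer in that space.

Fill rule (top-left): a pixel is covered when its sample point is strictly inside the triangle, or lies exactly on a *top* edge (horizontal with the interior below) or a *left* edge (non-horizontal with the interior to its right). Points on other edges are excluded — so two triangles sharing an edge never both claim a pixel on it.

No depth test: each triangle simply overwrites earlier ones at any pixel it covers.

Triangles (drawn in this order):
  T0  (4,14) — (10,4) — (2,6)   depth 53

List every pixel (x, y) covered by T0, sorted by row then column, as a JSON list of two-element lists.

T0:
  2·area = 68  (B↔C swapped to make it positive)
  edge (4, 14)→(2, 6): d=(-2,-8) top-left  bias=+0
  edge (2, 6)→(10, 4): d=(8,-2) top-left  bias=+0
  edge (10, 4)→(4, 14): d=(-6,10) right/bottom  bias=-1
    (3,2)@(7, 5): e=[42,2,24] → X
    (4,2)@(9, 5): e=[58,6,4] → X
    (5,2)@(11, 5): e=[74,10,-16] → .
    (1,3)@(3, 7): e=[6,10,52] → X
    (2,3)@(5, 7): e=[22,14,32] → X
    (4,3)@(9, 7): e=[54,22,-8] → .
    (1,4)@(3, 9): e=[2,26,40] → X
    (3,4)@(7, 9): e=[34,34,0] → .  [on edge]
    (1,5)@(3, 11): e=[-2,42,28] → .
    (2,5)@(5, 11): e=[14,46,8] → X
    (3,5)@(7, 11): e=[30,50,-12] → .
    (2,6)@(5, 13): e=[10,62,-4] → .
    (0,9)@(1, 19): e=[-34,102,0] → .  [on edge]
  covered (8 px):
    . . . . . . . . . .
    . . . . . . . . . .
    . . . X X . . . . .
    . X X X . . . . . .
    . X X . . . . . . .
    . . X . . . . . . .
    . . . . . . . . . .
    . . . . . . . . . .
    . . . . . . . . . .
    . . . . . . . . . .
    . . . . . . . . . .

Final: [[3,2],[4,2],[1,3],[2,3],[3,3],[1,4],[2,4],[2,5]]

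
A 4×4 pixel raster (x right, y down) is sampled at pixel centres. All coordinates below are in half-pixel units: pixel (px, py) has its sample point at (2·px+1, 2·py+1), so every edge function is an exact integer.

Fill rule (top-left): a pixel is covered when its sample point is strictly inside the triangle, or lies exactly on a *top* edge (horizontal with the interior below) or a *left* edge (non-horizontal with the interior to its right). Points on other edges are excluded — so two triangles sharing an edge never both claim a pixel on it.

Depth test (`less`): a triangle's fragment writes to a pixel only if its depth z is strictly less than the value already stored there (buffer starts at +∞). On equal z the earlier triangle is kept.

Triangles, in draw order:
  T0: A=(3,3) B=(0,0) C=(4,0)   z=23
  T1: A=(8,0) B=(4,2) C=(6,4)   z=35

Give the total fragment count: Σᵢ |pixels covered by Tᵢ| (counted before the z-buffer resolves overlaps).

T0:
  2·area = 12
  edge (3, 3)→(0, 0): d=(-3,-3) top-left  bias=+0
  edge (0, 0)→(4, 0): d=(4,0) top-left  bias=+0
  edge (4, 0)→(3, 3): d=(-1,3) right/bottom  bias=-1
    (0,0)@(1, 1): e=[0,4,8] → █  [on edge]
    (1,0)@(3, 1): e=[6,4,2] → █
    (2,0)@(5, 1): e=[12,4,-4] → ·
    (0,1)@(1, 3): e=[-6,12,6] → ·
    (1,1)@(3, 3): e=[0,12,0] → ·  [on edge]
    (2,2)@(5, 5): e=[0,20,-8] → ·  [on edge]
    (3,3)@(7, 7): e=[0,28,-16] → ·  [on edge]
  covered (2 px):
    █ █ · ·
    · · · ·
    · · · ·
    · · · ·
T1:
  2·area = 12  (B↔C swapped to make it positive)
  edge (8, 0)→(6, 4): d=(-2,4) right/bottom  bias=-1
  edge (6, 4)→(4, 2): d=(-2,-2) top-left  bias=+0
  edge (4, 2)→(8, 0): d=(4,-2) top-left  bias=+0
    (1,0)@(3, 1): e=[18,0,-6] → ·  [on edge]
    (3,0)@(7, 1): e=[2,8,2] → █
    (2,1)@(5, 3): e=[6,0,6] → █  [on edge]
    (3,1)@(7, 3): e=[-2,4,10] → ·
    (2,2)@(5, 5): e=[2,-4,14] → ·
    (3,2)@(7, 5): e=[-6,0,18] → ·  [on edge]
  covered (2 px):
    · · · █
    · · █ ·
    · · · ·
    · · · ·

Result: 4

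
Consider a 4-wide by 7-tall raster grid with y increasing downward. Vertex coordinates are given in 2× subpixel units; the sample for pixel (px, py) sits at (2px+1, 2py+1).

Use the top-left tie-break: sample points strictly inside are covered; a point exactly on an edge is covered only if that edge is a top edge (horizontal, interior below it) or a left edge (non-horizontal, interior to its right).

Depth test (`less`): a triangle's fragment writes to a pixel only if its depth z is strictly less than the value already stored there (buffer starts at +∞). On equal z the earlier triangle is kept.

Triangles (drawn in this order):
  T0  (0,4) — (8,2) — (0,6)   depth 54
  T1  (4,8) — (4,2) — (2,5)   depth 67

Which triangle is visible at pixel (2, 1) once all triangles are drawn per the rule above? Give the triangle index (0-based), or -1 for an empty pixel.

T0:
  2·area = 16
  edge (0, 4)→(8, 2): d=(8,-2) top-left  bias=+0
  edge (8, 2)→(0, 6): d=(-8,4) right/bottom  bias=-1
  edge (0, 6)→(0, 4): d=(0,-2) top-left  bias=+0
    (2,1)@(5, 3): e=[2,4,10] → #
    (3,1)@(7, 3): e=[6,-4,14] → ·
    (0,2)@(1, 5): e=[10,4,2] → #
    (1,2)@(3, 5): e=[14,-4,6] → ·
    (2,2)@(5, 5): e=[18,-12,10] → ·
    (0,3)@(1, 7): e=[26,-12,2] → ·
  covered (2 px):
    · · · ·
    · · # ·
    # · · ·
    · · · ·
    · · · ·
    · · · ·
    · · · ·
T1:
  2·area = 12  (B↔C swapped to make it positive)
  edge (4, 8)→(2, 5): d=(-2,-3) top-left  bias=+0
  edge (2, 5)→(4, 2): d=(2,-3) top-left  bias=+0
  edge (4, 2)→(4, 8): d=(0,6) right/bottom  bias=-1
    (1,2)@(3, 5): e=[3,3,6] → #
    (2,2)@(5, 5): e=[9,9,-6] → ·
    (1,3)@(3, 7): e=[-1,7,6] → ·
  covered (1 px):
    · · · ·
    · · · ·
    · # · ·
    · · · ·
    · · · ·
    · · · ·
    · · · ·

Z-buffer (winner per pixel, '.' = empty):
  . . . .
  . . 0 .
  0 1 . .
  . . . .
  . . . .
  . . . .
  . . . .

Final: 0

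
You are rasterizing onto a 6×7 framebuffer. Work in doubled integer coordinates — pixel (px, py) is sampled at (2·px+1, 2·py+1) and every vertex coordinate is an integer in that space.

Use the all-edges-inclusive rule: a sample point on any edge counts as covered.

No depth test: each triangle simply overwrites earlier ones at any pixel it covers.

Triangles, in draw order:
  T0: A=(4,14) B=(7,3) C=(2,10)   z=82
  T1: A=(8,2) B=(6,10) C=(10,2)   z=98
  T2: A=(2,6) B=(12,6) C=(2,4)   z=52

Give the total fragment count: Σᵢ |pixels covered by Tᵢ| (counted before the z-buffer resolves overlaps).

T0:
  2·area = 34  (B↔C swapped to make it positive)
  edge (4, 14)→(2, 10): d=(-2,-4) inclusive
  edge (2, 10)→(7, 3): d=(5,-7) inclusive
  edge (7, 3)→(4, 14): d=(-3,11) inclusive
    (3,1)@(7, 3): e=[34,0,0] → #  [on edge]
    (4,1)@(9, 3): e=[42,14,-22] → ·
    (3,2)@(7, 5): e=[30,10,-6] → ·
    (2,3)@(5, 7): e=[18,6,10] → #
    (3,3)@(7, 7): e=[26,20,-12] → ·
    (1,4)@(3, 9): e=[6,2,26] → #
    (3,4)@(7, 9): e=[22,30,-18] → ·
    (1,5)@(3, 11): e=[2,12,20] → #
    (2,5)@(5, 11): e=[10,26,-2] → ·
    (1,6)@(3, 13): e=[-2,22,14] → ·
  covered (5 px):
    · · · · · ·
    · · · # · ·
    · · · · · ·
    · · # · · ·
    · # # · · ·
    · # · · · ·
    · · · · · ·
T1:
  2·area = 16  (B↔C swapped to make it positive)
  edge (8, 2)→(10, 2): d=(2,0) inclusive
  edge (10, 2)→(6, 10): d=(-4,8) inclusive
  edge (6, 10)→(8, 2): d=(2,-8) inclusive
    (4,1)@(9, 3): e=[2,4,10] → #
    (5,1)@(11, 3): e=[2,-12,26] → ·
    (4,2)@(9, 5): e=[6,-4,14] → ·
    (3,3)@(7, 7): e=[10,4,2] → #
    (4,3)@(9, 7): e=[10,-12,18] → ·
    (3,4)@(7, 9): e=[14,-4,6] → ·
  covered (2 px):
    · · · · · ·
    · · · · # ·
    · · · · · ·
    · · · # · ·
    · · · · · ·
    · · · · · ·
    · · · · · ·
T2:
  2·area = 20  (B↔C swapped to make it positive)
  edge (2, 6)→(2, 4): d=(0,-2) inclusive
  edge (2, 4)→(12, 6): d=(10,2) inclusive
  edge (12, 6)→(2, 6): d=(-10,0) inclusive
    (1,2)@(3, 5): e=[2,8,10] → #
    (2,2)@(5, 5): e=[6,4,10] → #
    (3,2)@(7, 5): e=[10,0,10] → #  [on edge]
    (4,2)@(9, 5): e=[14,-4,10] → ·
    (1,3)@(3, 7): e=[2,28,-10] → ·
    (2,3)@(5, 7): e=[6,24,-10] → ·
    (3,3)@(7, 7): e=[10,20,-10] → ·
  covered (3 px):
    · · · · · ·
    · · · · · ·
    · # # # · ·
    · · · · · ·
    · · · · · ·
    · · · · · ·
    · · · · · ·

Answer: 10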